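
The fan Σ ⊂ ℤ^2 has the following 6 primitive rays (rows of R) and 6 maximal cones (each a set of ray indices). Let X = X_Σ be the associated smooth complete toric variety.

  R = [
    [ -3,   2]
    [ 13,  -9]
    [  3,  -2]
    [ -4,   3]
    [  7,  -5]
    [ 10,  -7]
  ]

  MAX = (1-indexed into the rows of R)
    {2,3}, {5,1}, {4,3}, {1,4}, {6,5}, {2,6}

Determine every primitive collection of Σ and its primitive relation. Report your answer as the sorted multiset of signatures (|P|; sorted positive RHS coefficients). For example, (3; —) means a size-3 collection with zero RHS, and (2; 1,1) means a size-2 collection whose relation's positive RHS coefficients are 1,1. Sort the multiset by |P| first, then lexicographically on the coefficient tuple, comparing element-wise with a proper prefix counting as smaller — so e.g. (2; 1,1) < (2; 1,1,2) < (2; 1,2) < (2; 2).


9 minimal non-faces of Δ(Σ) (on 6 rays):

  • {1,3}:  v_{1} + v_{3} = 0  ⟹  sig = (2; —)
  • {1,2}:  v_{1} + v_{2} = v_{6}  ⟹  sig = (2; 1)
  • {1,6}:  v_{1} + v_{6} = v_{5}  ⟹  sig = (2; 1)
  • {3,5}:  v_{3} + v_{5} = v_{6}  ⟹  sig = (2; 1)
  • {3,6}:  v_{3} + v_{6} = v_{2}  ⟹  sig = (2; 1)
  • {4,5}:  v_{4} + v_{5} = v_{3}  ⟹  sig = (2; 1)
  • {2,5}:  v_{2} + v_{5} = 2·v_{6}  ⟹  sig = (2; 2)
  • {4,6}:  v_{4} + v_{6} = 2·v_{3}  ⟹  sig = (2; 2)
  • {2,4}:  v_{2} + v_{4} = 3·v_{3}  ⟹  sig = (2; 3)

so the primitive-relation signature multiset is
    (2; —)
    (2; 1)
    (2; 1)
    (2; 1)
    (2; 1)
    (2; 1)
    (2; 2)
    (2; 2)
    (2; 3)


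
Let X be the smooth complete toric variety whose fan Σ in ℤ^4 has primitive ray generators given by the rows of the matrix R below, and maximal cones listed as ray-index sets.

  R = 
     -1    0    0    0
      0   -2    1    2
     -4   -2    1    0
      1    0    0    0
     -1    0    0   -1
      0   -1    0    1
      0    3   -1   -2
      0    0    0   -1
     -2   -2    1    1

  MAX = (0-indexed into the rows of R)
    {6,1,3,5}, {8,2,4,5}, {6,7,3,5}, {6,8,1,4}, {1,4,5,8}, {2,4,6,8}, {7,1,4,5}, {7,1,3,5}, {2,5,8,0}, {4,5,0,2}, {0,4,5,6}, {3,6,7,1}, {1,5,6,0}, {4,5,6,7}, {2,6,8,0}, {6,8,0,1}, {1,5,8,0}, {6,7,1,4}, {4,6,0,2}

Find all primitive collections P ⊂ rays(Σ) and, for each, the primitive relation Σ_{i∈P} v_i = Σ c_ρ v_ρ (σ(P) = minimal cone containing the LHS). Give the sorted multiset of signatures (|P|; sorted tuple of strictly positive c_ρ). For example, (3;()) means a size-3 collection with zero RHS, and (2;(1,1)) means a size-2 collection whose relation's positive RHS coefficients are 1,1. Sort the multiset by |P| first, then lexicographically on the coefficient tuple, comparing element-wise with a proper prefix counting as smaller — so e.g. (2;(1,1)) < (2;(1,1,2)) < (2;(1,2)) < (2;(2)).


14 collections generate NE(X_Σ); each relation:

  P={0,3}:  v_{0} + v_{3} = 0  so sig = (2;())
  P={0,7}:  v_{0} + v_{7} = v_{4}  so sig = (2;(1))
  P={3,4}:  v_{3} + v_{4} = v_{7}  so sig = (2;(1))
  P={2,3}:  v_{2} + v_{3} = v_{4} + v_{8}  so sig = (2;(1,1))
  P={3,8}:  v_{3} + v_{8} = v_{1} + v_{4}  so sig = (2;(1,1))
  P={2,7}:  v_{2} + v_{7} = 2·v_{4} + v_{8}  so sig = (2;(1,2))
  P={7,8}:  v_{7} + v_{8} = v_{1} + 2·v_{4}  so sig = (2;(1,2))
  P={1,2}:  v_{1} + v_{2} = 2·v_{8}  so sig = (2;(2))
  P={0,1,4}:  v_{0} + v_{1} + v_{4} = v_{8}  so sig = (3;(1))
  P={0,4,8}:  v_{0} + v_{4} + v_{8} = v_{2}  so sig = (3;(1))
  P={2,5,6}:  v_{2} + v_{5} + v_{6} = 3·v_{0} + v_{4}  so sig = (3;(1,3))
  P={5,6,8}:  v_{5} + v_{6} + v_{8} = 2·v_{0}  so sig = (3;(2))
  P={1,5,6,7}:  v_{1} + v_{5} + v_{6} + v_{7} = 0  so sig = (4;())
  P={1,4,5,6}:  v_{1} + v_{4} + v_{5} + v_{6} = v_{0}  so sig = (4;(1))

so the primitive-relation signature multiset is
[(2;()), (2;(1)), (2;(1)), (2;(1,1)), (2;(1,1)), (2;(1,2)), (2;(1,2)), (2;(2)), (3;(1)), (3;(1)), (3;(1,3)), (3;(2)), (4;()), (4;(1))]


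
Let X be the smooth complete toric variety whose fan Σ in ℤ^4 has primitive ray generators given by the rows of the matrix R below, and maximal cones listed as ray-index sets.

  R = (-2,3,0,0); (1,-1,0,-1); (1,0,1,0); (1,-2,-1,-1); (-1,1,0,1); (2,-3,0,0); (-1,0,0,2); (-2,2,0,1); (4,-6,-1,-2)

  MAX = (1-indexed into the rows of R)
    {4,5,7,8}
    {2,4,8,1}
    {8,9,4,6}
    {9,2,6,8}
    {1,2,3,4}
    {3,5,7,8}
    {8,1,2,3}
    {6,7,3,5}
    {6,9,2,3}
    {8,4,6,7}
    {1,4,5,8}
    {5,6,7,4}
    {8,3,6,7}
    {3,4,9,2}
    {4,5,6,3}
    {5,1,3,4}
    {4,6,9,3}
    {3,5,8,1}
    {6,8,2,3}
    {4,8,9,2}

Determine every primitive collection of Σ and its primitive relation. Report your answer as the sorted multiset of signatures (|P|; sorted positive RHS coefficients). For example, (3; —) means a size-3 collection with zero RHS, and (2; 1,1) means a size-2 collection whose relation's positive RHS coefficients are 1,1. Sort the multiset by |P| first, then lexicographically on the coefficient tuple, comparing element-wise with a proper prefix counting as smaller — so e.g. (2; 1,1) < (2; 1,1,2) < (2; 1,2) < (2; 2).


12 collections generate NE(X_Σ); each relation:

  P = {1,6}:  v_{1} + v_{6} = 0  →  sig = (2; —)
  P = {2,5}:  v_{2} + v_{5} = 0  →  sig = (2; —)
  P = {1,7}:  v_{1} + v_{7} = v_{5} + v_{8}  →  sig = (2; 1,1)
  P = {1,9}:  v_{1} + v_{9} = v_{2} + v_{4}  →  sig = (2; 1,1)
  P = {2,7}:  v_{2} + v_{7} = v_{6} + v_{8}  →  sig = (2; 1,1)
  P = {5,9}:  v_{5} + v_{9} = v_{4} + v_{6}  →  sig = (2; 1,1)
  P = {7,9}:  v_{7} + v_{9} = v_{4} + 2·v_{6} + v_{8}  →  sig = (2; 1,1,2)
  P = {3,4,8}:  v_{3} + v_{4} + v_{8} = 0  →  sig = (3; —)
  P = {2,4,6}:  v_{2} + v_{4} + v_{6} = v_{9}  →  sig = (3; 1)
  P = {5,6,8}:  v_{5} + v_{6} + v_{8} = v_{7}  →  sig = (3; 1)
  P = {3,4,7}:  v_{3} + v_{4} + v_{7} = v_{5} + v_{6}  →  sig = (3; 1,1)
  P = {3,8,9}:  v_{3} + v_{8} + v_{9} = v_{2} + v_{6}  →  sig = (3; 1,1)

Signatures (|P|; sorted positive RHS coefficients), sorted:
{ (2; —) ×2,  (2; 1,1) ×4,  (2; 1,1,2),  (3; —),  (3; 1) ×2,  (3; 1,1) ×2 }


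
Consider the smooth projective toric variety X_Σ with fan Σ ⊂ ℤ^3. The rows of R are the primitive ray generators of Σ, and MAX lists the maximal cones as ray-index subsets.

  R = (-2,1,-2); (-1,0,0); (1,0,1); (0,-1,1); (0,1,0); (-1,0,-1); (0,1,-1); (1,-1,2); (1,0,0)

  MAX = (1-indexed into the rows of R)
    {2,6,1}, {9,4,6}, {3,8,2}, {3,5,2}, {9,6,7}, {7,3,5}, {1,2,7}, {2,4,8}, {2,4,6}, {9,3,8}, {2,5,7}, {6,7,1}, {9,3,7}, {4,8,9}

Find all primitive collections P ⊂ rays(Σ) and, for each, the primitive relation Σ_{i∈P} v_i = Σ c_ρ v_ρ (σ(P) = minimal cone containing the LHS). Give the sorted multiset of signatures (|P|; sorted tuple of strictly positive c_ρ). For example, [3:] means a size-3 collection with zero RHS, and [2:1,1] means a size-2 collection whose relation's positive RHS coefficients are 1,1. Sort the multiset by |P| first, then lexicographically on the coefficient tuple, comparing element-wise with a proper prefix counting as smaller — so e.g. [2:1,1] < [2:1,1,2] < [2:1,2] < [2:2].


Minimal non-faces — 17 found among 9 rays, 14 max cones:

  P = {2,9}:  v_{2} + v_{9} = 0  ⇒ sig = [2:]
  P = {3,6}:  v_{3} + v_{6} = 0  ⇒ sig = [2:]
  P = {4,7}:  v_{4} + v_{7} = 0  ⇒ sig = [2:]
  P = {1,8}:  v_{1} + v_{8} = v_{2}  ⇒ sig = [2:1]
  P = {3,4}:  v_{3} + v_{4} = v_{8}  ⇒ sig = [2:1]
  P = {6,8}:  v_{6} + v_{8} = v_{4}  ⇒ sig = [2:1]
  P = {7,8}:  v_{7} + v_{8} = v_{3}  ⇒ sig = [2:1]
  P = {1,3}:  v_{1} + v_{3} = v_{2} + v_{7}  ⇒ sig = [2:1,1]
  P = {1,4}:  v_{1} + v_{4} = v_{2} + v_{6}  ⇒ sig = [2:1,1]
  P = {1,9}:  v_{1} + v_{9} = v_{6} + v_{7}  ⇒ sig = [2:1,1]
  P = {4,5}:  v_{4} + v_{5} = v_{2} + v_{3}  ⇒ sig = [2:1,1]
  P = {5,6}:  v_{5} + v_{6} = v_{2} + v_{7}  ⇒ sig = [2:1,1]
  P = {5,9}:  v_{5} + v_{9} = v_{3} + v_{7}  ⇒ sig = [2:1,1]
  P = {5,8}:  v_{5} + v_{8} = v_{2} + 2·v_{3}  ⇒ sig = [2:1,2]
  P = {1,5}:  v_{1} + v_{5} = 2·v_{2} + 2·v_{7}  ⇒ sig = [2:2,2]
  P = {2,3,7}:  v_{2} + v_{3} + v_{7} = v_{5}  ⇒ sig = [3:1]
  P = {2,6,7}:  v_{2} + v_{6} + v_{7} = v_{1}  ⇒ sig = [3:1]

so the primitive-relation signature multiset is
    |P|=2: 15 collections, coeffs (), (), (), (1), (1), (1), (1), (1,1), (1,1), (1,1), (1,1), (1,1), (1,1), (1,2), (2,2)
    |P|=3: 2 collections, coeffs (1), (1)


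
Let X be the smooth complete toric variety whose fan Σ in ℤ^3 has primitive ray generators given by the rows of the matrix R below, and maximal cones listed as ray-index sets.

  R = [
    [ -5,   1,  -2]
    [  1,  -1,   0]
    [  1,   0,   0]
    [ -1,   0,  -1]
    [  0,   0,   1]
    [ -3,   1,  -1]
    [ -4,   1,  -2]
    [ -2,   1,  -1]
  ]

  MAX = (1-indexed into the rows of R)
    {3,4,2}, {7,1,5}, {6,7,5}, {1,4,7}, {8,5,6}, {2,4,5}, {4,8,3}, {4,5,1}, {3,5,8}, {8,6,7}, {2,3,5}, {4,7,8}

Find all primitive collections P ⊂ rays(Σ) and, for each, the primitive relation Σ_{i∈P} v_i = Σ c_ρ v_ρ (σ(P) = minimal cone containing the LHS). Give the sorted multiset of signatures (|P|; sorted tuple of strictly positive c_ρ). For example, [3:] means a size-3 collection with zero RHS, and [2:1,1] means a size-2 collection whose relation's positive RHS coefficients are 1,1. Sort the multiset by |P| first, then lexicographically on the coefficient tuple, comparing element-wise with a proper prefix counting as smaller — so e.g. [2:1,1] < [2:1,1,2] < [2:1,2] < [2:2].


The 14 primitive collections of Σ (r=8, n=3):

  P = {1,3}:  v_{1} + v_{3} = v_{7}  ⟹  sig = [2:1]
  P = {2,8}:  v_{2} + v_{8} = v_{4}  ⟹  sig = [2:1]
  P = {3,6}:  v_{3} + v_{6} = v_{8}  ⟹  sig = [2:1]
  P = {4,6}:  v_{4} + v_{6} = v_{7}  ⟹  sig = [2:1]
  P = {1,8}:  v_{1} + v_{8} = v_{6} + v_{7}  ⟹  sig = [2:1,1]
  P = {3,7}:  v_{3} + v_{7} = v_{4} + v_{8}  ⟹  sig = [2:1,1]
  P = {1,6}:  v_{1} + v_{6} = v_{5} + 2·v_{7}  ⟹  sig = [2:1,2]
  P = {2,6}:  v_{2} + v_{6} = 2·v_{4} + v_{5}  ⟹  sig = [2:1,2]
  P = {2,7}:  v_{2} + v_{7} = 3·v_{4} + v_{5}  ⟹  sig = [2:1,3]
  P = {1,2}:  v_{1} + v_{2} = 4·v_{4} + 2·v_{5}  ⟹  sig = [2:2,4]
  P = {3,4,5}:  v_{3} + v_{4} + v_{5} = 0  ⟹  sig = [3:]
  P = {4,5,7}:  v_{4} + v_{5} + v_{7} = v_{1}  ⟹  sig = [3:1]
  P = {4,5,8}:  v_{4} + v_{5} + v_{8} = v_{6}  ⟹  sig = [3:1]
  P = {5,7,8}:  v_{5} + v_{7} + v_{8} = 2·v_{6}  ⟹  sig = [3:2]

Sorted signature multiset PRS(X):
{ [2:1] ×4,  [2:1,1] ×2,  [2:1,2] ×2,  [2:1,3],  [2:2,4],  [3:],  [3:1] ×2,  [3:2] }


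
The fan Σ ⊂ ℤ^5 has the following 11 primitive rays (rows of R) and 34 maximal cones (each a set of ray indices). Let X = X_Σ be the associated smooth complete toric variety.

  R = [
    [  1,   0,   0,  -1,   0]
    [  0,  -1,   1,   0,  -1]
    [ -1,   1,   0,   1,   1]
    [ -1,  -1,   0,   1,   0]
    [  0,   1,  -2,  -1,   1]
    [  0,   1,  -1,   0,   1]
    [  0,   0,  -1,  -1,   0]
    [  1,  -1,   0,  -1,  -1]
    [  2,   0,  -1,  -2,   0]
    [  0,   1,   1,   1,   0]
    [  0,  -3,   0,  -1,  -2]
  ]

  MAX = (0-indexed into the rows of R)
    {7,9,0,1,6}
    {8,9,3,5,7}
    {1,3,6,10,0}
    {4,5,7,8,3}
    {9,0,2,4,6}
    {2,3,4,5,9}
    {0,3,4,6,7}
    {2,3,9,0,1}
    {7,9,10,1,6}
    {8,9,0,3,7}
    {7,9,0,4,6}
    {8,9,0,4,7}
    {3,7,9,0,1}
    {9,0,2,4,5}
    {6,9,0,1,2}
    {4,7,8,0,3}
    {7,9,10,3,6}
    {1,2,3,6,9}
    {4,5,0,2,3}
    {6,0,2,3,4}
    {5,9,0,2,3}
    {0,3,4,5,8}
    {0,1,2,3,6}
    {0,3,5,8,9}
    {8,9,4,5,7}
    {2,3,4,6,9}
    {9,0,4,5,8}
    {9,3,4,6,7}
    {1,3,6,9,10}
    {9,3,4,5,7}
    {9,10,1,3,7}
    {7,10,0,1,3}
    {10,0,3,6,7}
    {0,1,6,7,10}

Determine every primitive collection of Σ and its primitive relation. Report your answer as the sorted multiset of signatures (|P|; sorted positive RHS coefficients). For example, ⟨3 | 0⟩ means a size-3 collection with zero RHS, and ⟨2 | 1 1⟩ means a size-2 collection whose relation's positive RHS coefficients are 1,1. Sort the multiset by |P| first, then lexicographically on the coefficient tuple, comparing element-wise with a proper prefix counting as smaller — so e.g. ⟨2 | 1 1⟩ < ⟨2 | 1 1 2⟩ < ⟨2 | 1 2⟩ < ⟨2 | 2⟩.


Primitive collections (17):

  P = {1,5}:  v_{1} + v_{5} = 0  ⟹  sig = ⟨2 | 0⟩
  P = {2,7}:  v_{2} + v_{7} = 0  ⟹  sig = ⟨2 | 0⟩
  P = {1,4}:  v_{1} + v_{4} = v_{6}  ⟹  sig = ⟨2 | 1⟩
  P = {5,6}:  v_{5} + v_{6} = v_{4}  ⟹  sig = ⟨2 | 1⟩
  P = {1,8}:  v_{1} + v_{8} = v_{0} + v_{7}  ⟹  sig = ⟨2 | 1 1⟩
  P = {2,8}:  v_{2} + v_{8} = v_{0} + v_{5}  ⟹  sig = ⟨2 | 1 1⟩
  P = {2,10}:  v_{2} + v_{10} = v_{1} + v_{3} + v_{6}  ⟹  sig = ⟨2 | 1 1 1⟩
  P = {5,10}:  v_{5} + v_{10} = v_{3} + v_{6} + v_{7}  ⟹  sig = ⟨2 | 1 1 1⟩
  P = {6,8}:  v_{6} + v_{8} = v_{0} + v_{4} + v_{7}  ⟹  sig = ⟨2 | 1 1 1⟩
  P = {8,10}:  v_{8} + v_{10} = v_{0} + v_{3} + v_{6} + 2·v_{7}  ⟹  sig = ⟨2 | 1 1 1 2⟩
  P = {4,10}:  v_{4} + v_{10} = v_{3} + 2·v_{6} + v_{7}  ⟹  sig = ⟨2 | 1 1 2⟩
  P = {0,5,7}:  v_{0} + v_{5} + v_{7} = v_{8}  ⟹  sig = ⟨3 | 1⟩
  P = {0,9,10}:  v_{0} + v_{9} + v_{10} = v_{1} + v_{7}  ⟹  sig = ⟨3 | 1 1⟩
  P = {0,3,6,9}:  v_{0} + v_{3} + v_{6} + v_{9} = 0  ⟹  sig = ⟨4 | 0⟩
  P = {0,3,4,9}:  v_{0} + v_{3} + v_{4} + v_{9} = v_{5}  ⟹  sig = ⟨4 | 1⟩
  P = {1,3,6,7}:  v_{1} + v_{3} + v_{6} + v_{7} = v_{10}  ⟹  sig = ⟨4 | 1⟩
  P = {3,4,8,9}:  v_{3} + v_{4} + v_{8} + v_{9} = 2·v_{5} + v_{7}  ⟹  sig = ⟨4 | 1 2⟩

Signatures (|P|; sorted positive RHS coefficients), sorted:
[⟨2 | 0⟩, ⟨2 | 0⟩, ⟨2 | 1⟩, ⟨2 | 1⟩, ⟨2 | 1 1⟩, ⟨2 | 1 1⟩, ⟨2 | 1 1 1⟩, ⟨2 | 1 1 1⟩, ⟨2 | 1 1 1⟩, ⟨2 | 1 1 1 2⟩, ⟨2 | 1 1 2⟩, ⟨3 | 1⟩, ⟨3 | 1 1⟩, ⟨4 | 0⟩, ⟨4 | 1⟩, ⟨4 | 1⟩, ⟨4 | 1 2⟩]


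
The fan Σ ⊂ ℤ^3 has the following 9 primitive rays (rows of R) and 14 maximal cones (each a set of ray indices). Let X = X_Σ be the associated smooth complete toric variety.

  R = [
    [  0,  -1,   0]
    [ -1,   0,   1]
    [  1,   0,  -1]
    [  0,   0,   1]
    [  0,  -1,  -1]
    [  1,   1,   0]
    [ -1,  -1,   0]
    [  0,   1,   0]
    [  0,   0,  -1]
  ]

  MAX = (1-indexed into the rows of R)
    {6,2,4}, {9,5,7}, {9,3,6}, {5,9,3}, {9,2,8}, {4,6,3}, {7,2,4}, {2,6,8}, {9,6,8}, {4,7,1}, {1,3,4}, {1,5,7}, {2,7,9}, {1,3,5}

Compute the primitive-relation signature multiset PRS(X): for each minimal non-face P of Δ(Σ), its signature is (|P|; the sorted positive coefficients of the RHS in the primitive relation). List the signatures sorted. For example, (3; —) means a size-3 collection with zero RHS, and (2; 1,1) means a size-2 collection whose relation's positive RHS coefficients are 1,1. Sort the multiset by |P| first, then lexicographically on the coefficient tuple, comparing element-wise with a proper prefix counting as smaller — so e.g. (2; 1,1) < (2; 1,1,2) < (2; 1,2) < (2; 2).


16 minimal non-faces of Δ(Σ) (on 9 rays):

  {1,8}:  v_{1} + v_{8} = 0 ; sig = (2; —)
  {2,3}:  v_{2} + v_{3} = 0 ; sig = (2; —)
  {4,9}:  v_{4} + v_{9} = 0 ; sig = (2; —)
  {6,7}:  v_{6} + v_{7} = 0 ; sig = (2; —)
  {1,9}:  v_{1} + v_{9} = v_{5} ; sig = (2; 1)
  {2,5}:  v_{2} + v_{5} = v_{7} ; sig = (2; 1)
  {3,7}:  v_{3} + v_{7} = v_{5} ; sig = (2; 1)
  {4,5}:  v_{4} + v_{5} = v_{1} ; sig = (2; 1)
  {5,6}:  v_{5} + v_{6} = v_{3} ; sig = (2; 1)
  {5,8}:  v_{5} + v_{8} = v_{9} ; sig = (2; 1)
  {1,2}:  v_{1} + v_{2} = v_{4} + v_{7} ; sig = (2; 1,1)
  {1,6}:  v_{1} + v_{6} = v_{3} + v_{4} ; sig = (2; 1,1)
  {3,8}:  v_{3} + v_{8} = v_{6} + v_{9} ; sig = (2; 1,1)
  {4,8}:  v_{4} + v_{8} = v_{2} + v_{6} ; sig = (2; 1,1)
  {7,8}:  v_{7} + v_{8} = v_{2} + v_{9} ; sig = (2; 1,1)
  {2,6,9}:  v_{2} + v_{6} + v_{9} = v_{8} ; sig = (3; 1)

Signatures (|P|; sorted positive RHS coefficients), sorted:
    (2; —)
    (2; —)
    (2; —)
    (2; —)
    (2; 1)
    (2; 1)
    (2; 1)
    (2; 1)
    (2; 1)
    (2; 1)
    (2; 1,1)
    (2; 1,1)
    (2; 1,1)
    (2; 1,1)
    (2; 1,1)
    (3; 1)


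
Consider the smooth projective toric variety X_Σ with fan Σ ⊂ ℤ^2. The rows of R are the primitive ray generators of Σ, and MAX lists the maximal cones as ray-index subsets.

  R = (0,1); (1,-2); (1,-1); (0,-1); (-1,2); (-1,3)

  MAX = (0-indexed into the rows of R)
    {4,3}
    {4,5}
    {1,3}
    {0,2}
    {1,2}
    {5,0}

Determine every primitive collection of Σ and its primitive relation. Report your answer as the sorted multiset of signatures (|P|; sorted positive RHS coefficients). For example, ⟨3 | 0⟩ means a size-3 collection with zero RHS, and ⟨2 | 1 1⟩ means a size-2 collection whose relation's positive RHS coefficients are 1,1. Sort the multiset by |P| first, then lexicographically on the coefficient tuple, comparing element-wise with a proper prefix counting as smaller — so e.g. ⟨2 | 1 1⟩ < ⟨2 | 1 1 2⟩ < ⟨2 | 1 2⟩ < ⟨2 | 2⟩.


Minimal non-faces — 9 found among 6 rays, 6 max cones:

  • {0,3}:  v_{0} + v_{3} = 0  →  sig = ⟨2 | 0⟩
  • {1,4}:  v_{1} + v_{4} = 0  →  sig = ⟨2 | 0⟩
  • {0,1}:  v_{0} + v_{1} = v_{2}  →  sig = ⟨2 | 1⟩
  • {0,4}:  v_{0} + v_{4} = v_{5}  →  sig = ⟨2 | 1⟩
  • {1,5}:  v_{1} + v_{5} = v_{0}  →  sig = ⟨2 | 1⟩
  • {2,3}:  v_{2} + v_{3} = v_{1}  →  sig = ⟨2 | 1⟩
  • {2,4}:  v_{2} + v_{4} = v_{0}  →  sig = ⟨2 | 1⟩
  • {3,5}:  v_{3} + v_{5} = v_{4}  →  sig = ⟨2 | 1⟩
  • {2,5}:  v_{2} + v_{5} = 2·v_{0}  →  sig = ⟨2 | 2⟩

so the primitive-relation signature multiset is
    ⟨2 | 0⟩
    ⟨2 | 0⟩
    ⟨2 | 1⟩
    ⟨2 | 1⟩
    ⟨2 | 1⟩
    ⟨2 | 1⟩
    ⟨2 | 1⟩
    ⟨2 | 1⟩
    ⟨2 | 2⟩


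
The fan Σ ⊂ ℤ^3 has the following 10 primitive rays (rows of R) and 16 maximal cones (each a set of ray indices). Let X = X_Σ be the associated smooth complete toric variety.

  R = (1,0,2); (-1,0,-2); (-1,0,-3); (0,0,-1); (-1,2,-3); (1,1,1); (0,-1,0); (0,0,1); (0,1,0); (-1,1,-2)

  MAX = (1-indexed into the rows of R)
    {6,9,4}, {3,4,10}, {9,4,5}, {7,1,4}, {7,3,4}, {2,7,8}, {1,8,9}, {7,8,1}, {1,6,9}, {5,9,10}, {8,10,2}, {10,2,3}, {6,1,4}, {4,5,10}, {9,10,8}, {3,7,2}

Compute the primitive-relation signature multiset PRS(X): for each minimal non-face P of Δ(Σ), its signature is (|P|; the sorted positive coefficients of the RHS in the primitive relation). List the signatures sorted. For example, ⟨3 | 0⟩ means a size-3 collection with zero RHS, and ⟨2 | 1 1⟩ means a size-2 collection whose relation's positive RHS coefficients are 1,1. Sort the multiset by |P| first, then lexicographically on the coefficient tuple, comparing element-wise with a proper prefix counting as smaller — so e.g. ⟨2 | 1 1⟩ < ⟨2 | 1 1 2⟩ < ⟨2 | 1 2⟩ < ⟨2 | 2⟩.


23 collections generate NE(X_Σ); each relation:

  P={1,2}:  v_{1} + v_{2} = 0  ⟹  sig = ⟨2 | 0⟩
  P={4,8}:  v_{4} + v_{8} = 0  ⟹  sig = ⟨2 | 0⟩
  P={7,9}:  v_{7} + v_{9} = 0  ⟹  sig = ⟨2 | 0⟩
  P={1,3}:  v_{1} + v_{3} = v_{4}  ⟹  sig = ⟨2 | 1⟩
  P={1,10}:  v_{1} + v_{10} = v_{9}  ⟹  sig = ⟨2 | 1⟩
  P={2,4}:  v_{2} + v_{4} = v_{3}  ⟹  sig = ⟨2 | 1⟩
  P={2,9}:  v_{2} + v_{9} = v_{10}  ⟹  sig = ⟨2 | 1⟩
  P={3,8}:  v_{3} + v_{8} = v_{2}  ⟹  sig = ⟨2 | 1⟩
  P={7,10}:  v_{7} + v_{10} = v_{2}  ⟹  sig = ⟨2 | 1⟩
  P={2,6}:  v_{2} + v_{6} = v_{4} + v_{9}  ⟹  sig = ⟨2 | 1 1⟩
  P={3,9}:  v_{3} + v_{9} = v_{4} + v_{10}  ⟹  sig = ⟨2 | 1 1⟩
  P={5,7}:  v_{5} + v_{7} = v_{4} + v_{10}  ⟹  sig = ⟨2 | 1 1⟩
  P={5,8}:  v_{5} + v_{8} = v_{9} + v_{10}  ⟹  sig = ⟨2 | 1 1⟩
  P={6,7}:  v_{6} + v_{7} = v_{1} + v_{4}  ⟹  sig = ⟨2 | 1 1⟩
  P={6,8}:  v_{6} + v_{8} = v_{1} + v_{9}  ⟹  sig = ⟨2 | 1 1⟩
  P={1,5}:  v_{1} + v_{5} = v_{4} + 2·v_{9}  ⟹  sig = ⟨2 | 1 2⟩
  P={2,5}:  v_{2} + v_{5} = v_{4} + 2·v_{10}  ⟹  sig = ⟨2 | 1 2⟩
  P={3,6}:  v_{3} + v_{6} = 2·v_{4} + v_{9}  ⟹  sig = ⟨2 | 1 2⟩
  P={6,10}:  v_{6} + v_{10} = v_{4} + 2·v_{9}  ⟹  sig = ⟨2 | 1 2⟩
  P={3,5}:  v_{3} + v_{5} = 2·v_{4} + 2·v_{10}  ⟹  sig = ⟨2 | 2 2⟩
  P={5,6}:  v_{5} + v_{6} = 2·v_{4} + 3·v_{9}  ⟹  sig = ⟨2 | 2 3⟩
  P={1,4,9}:  v_{1} + v_{4} + v_{9} = v_{6}  ⟹  sig = ⟨3 | 1⟩
  P={4,9,10}:  v_{4} + v_{9} + v_{10} = v_{5}  ⟹  sig = ⟨3 | 1⟩

so the primitive-relation signature multiset is
{ ⟨2 | 0⟩ ×3,  ⟨2 | 1⟩ ×6,  ⟨2 | 1 1⟩ ×6,  ⟨2 | 1 2⟩ ×4,  ⟨2 | 2 2⟩,  ⟨2 | 2 3⟩,  ⟨3 | 1⟩ ×2 }


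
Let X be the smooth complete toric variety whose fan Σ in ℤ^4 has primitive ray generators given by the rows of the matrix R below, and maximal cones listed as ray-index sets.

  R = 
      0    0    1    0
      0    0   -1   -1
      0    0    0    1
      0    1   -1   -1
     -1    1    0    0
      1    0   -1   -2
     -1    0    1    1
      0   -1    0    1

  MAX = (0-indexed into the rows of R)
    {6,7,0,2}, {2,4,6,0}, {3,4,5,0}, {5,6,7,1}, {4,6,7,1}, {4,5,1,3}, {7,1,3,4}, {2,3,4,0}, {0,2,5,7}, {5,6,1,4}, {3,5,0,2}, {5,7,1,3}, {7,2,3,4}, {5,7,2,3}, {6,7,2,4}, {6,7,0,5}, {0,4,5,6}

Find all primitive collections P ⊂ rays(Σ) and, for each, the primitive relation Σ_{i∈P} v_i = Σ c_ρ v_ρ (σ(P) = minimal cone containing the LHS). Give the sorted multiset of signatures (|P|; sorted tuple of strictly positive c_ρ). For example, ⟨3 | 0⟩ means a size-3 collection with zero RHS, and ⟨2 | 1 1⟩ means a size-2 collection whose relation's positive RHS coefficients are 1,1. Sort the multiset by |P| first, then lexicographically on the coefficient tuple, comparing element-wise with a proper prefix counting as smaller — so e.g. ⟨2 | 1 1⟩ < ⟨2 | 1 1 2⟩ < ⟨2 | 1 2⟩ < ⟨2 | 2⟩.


Δ(Σ) — 8 vertices, 8 min non-faces:

  • {3,6}:  v_{3} + v_{6} = v_{4} — sig = ⟨2 | 1⟩
  • {0,1}:  v_{0} + v_{1} = v_{5} + v_{6} — sig = ⟨2 | 1 1⟩
  • {1,2}:  v_{1} + v_{2} = v_{3} + v_{7} — sig = ⟨2 | 1 1⟩
  • {0,3,7}:  v_{0} + v_{3} + v_{7} = 0 — sig = ⟨3 | 0⟩
  • {2,5,6}:  v_{2} + v_{5} + v_{6} = 0 — sig = ⟨3 | 0⟩
  • {0,4,7}:  v_{0} + v_{4} + v_{7} = v_{6} — sig = ⟨3 | 1⟩
  • {2,4,5}:  v_{2} + v_{4} + v_{5} = v_{3} — sig = ⟨3 | 1⟩
  • {4,5,7}:  v_{4} + v_{5} + v_{7} = v_{1} — sig = ⟨3 | 1⟩

Hence PRS(X_Σ) =
    |P|=2: 3 collections, coeffs (1), (1,1), (1,1)
    |P|=3: 5 collections, coeffs (), (), (1), (1), (1)


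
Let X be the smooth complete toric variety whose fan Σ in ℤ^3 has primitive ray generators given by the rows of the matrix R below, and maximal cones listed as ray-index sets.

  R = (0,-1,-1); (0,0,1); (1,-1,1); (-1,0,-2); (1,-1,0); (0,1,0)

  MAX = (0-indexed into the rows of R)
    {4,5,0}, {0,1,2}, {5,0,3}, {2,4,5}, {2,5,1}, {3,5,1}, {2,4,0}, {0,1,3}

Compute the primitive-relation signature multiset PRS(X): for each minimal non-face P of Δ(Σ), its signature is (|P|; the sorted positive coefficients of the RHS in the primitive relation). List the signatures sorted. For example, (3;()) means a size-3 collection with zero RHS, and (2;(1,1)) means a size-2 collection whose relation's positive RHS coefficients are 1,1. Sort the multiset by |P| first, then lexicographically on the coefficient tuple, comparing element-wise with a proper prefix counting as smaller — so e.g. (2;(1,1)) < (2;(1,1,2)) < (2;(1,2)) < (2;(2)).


5 collections generate NE(X_Σ); each relation:

  • {1,4}:  v_{1} + v_{4} = v_{2}  ⟹  sig = (2;(1))
  • {2,3}:  v_{2} + v_{3} = v_{0}  ⟹  sig = (2;(1))
  • {3,4}:  v_{3} + v_{4} = 2·v_{0} + v_{5}  ⟹  sig = (2;(1,2))
  • {0,1,5}:  v_{0} + v_{1} + v_{5} = 0  ⟹  sig = (3;())
  • {0,2,5}:  v_{0} + v_{2} + v_{5} = v_{4}  ⟹  sig = (3;(1))

so the primitive-relation signature multiset is
    (2;(1))
    (2;(1))
    (2;(1,2))
    (3;())
    (3;(1))


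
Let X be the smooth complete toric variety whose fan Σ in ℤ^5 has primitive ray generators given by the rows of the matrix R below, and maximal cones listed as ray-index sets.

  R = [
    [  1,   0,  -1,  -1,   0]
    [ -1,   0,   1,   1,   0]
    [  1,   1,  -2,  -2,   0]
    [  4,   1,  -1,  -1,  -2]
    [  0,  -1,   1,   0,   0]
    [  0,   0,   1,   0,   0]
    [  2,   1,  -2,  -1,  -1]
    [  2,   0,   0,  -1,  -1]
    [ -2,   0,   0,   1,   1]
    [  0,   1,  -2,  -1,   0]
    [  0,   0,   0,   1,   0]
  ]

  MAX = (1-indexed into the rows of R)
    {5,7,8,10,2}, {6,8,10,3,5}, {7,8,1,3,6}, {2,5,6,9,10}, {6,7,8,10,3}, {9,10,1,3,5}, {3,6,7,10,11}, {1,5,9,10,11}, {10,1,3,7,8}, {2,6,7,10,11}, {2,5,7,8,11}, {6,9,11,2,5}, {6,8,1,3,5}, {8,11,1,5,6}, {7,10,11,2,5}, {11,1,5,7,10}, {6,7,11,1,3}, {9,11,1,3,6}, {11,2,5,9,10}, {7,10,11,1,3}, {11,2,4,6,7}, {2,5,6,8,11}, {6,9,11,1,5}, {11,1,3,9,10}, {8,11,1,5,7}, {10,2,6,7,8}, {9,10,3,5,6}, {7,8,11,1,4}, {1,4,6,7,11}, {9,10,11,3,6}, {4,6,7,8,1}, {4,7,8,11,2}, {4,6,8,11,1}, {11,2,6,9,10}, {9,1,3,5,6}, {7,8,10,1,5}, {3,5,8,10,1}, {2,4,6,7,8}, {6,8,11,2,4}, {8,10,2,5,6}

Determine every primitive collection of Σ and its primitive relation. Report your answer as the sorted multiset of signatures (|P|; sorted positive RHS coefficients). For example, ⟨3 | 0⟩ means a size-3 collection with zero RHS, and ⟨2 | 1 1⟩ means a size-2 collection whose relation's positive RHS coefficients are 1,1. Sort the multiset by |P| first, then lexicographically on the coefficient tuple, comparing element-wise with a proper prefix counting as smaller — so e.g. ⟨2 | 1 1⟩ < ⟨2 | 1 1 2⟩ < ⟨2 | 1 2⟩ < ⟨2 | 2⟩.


16 collections generate NE(X_Σ); each relation:

  P={1,2}:  v_{1} + v_{2} = 0 — sig = ⟨2 | 0⟩
  P={8,9}:  v_{8} + v_{9} = 0 — sig = ⟨2 | 0⟩
  P={2,3}:  v_{2} + v_{3} = v_{6} + v_{10} — sig = ⟨2 | 1 1⟩
  P={7,9}:  v_{7} + v_{9} = v_{10} + v_{11} — sig = ⟨2 | 1 1⟩
  P={4,9}:  v_{4} + v_{9} = v_{6} + v_{7} + v_{11} — sig = ⟨2 | 1 1 1⟩
  P={4,5}:  v_{4} + v_{5} = 2·v_{8} + v_{11} — sig = ⟨2 | 1 2⟩
  P={4,10}:  v_{4} + v_{10} = v_{6} + 2·v_{7} — sig = ⟨2 | 1 2⟩
  P={3,4}:  v_{3} + v_{4} = v_{1} + 2·v_{6} + 2·v_{7} — sig = ⟨2 | 1 2 2⟩
  P={1,6,10}:  v_{1} + v_{6} + v_{10} = v_{3} — sig = ⟨3 | 1⟩
  P={3,5,11}:  v_{3} + v_{5} + v_{11} = v_{1} — sig = ⟨3 | 1⟩
  P={5,6,7}:  v_{5} + v_{6} + v_{7} = v_{8} — sig = ⟨3 | 1⟩
  P={8,10,11}:  v_{8} + v_{10} + v_{11} = v_{7} — sig = ⟨3 | 1⟩
  P={3,5,7}:  v_{3} + v_{5} + v_{7} = v_{1} + v_{8} + v_{10} — sig = ⟨3 | 1 1 1⟩
  P={3,8,11}:  v_{3} + v_{8} + v_{11} = v_{1} + v_{6} + v_{7} — sig = ⟨3 | 1 1 1⟩
  P={5,6,10,11}:  v_{5} + v_{6} + v_{10} + v_{11} = 0 — sig = ⟨4 | 0⟩
  P={6,7,8,11}:  v_{6} + v_{7} + v_{8} + v_{11} = v_{4} — sig = ⟨4 | 1⟩

Sorted signature multiset PRS(X):
    ⟨2 | 0⟩
    ⟨2 | 0⟩
    ⟨2 | 1 1⟩
    ⟨2 | 1 1⟩
    ⟨2 | 1 1 1⟩
    ⟨2 | 1 2⟩
    ⟨2 | 1 2⟩
    ⟨2 | 1 2 2⟩
    ⟨3 | 1⟩
    ⟨3 | 1⟩
    ⟨3 | 1⟩
    ⟨3 | 1⟩
    ⟨3 | 1 1 1⟩
    ⟨3 | 1 1 1⟩
    ⟨4 | 0⟩
    ⟨4 | 1⟩


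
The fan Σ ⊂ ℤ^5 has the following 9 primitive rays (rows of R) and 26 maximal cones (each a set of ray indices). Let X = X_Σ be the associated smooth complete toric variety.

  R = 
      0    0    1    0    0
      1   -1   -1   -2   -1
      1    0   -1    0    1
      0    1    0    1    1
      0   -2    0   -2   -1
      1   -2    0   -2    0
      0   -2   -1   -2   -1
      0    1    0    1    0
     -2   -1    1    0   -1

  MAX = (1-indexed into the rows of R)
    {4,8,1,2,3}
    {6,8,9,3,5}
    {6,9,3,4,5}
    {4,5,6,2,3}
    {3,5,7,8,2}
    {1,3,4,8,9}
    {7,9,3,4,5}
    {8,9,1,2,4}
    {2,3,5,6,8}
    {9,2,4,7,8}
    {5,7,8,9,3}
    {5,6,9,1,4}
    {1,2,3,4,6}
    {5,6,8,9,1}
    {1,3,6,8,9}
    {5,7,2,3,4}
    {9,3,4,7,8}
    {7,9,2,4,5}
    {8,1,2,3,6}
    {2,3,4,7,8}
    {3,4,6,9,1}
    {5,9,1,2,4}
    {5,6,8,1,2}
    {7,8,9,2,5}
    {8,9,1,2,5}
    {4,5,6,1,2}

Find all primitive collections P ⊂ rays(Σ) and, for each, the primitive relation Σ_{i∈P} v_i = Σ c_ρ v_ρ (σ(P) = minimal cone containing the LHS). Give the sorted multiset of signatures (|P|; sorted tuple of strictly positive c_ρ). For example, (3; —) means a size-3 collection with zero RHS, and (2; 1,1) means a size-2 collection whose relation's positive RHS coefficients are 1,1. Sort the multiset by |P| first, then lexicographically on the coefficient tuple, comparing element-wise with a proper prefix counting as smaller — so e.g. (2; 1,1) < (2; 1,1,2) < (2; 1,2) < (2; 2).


Primitive collections (7):

  P={1,7}:  v_{1} + v_{7} = v_{5}  ⇒ sig = (2; 1)
  P={6,7}:  v_{6} + v_{7} = v_{3} + 2·v_{5}  ⇒ sig = (2; 1,2)
  P={4,5,8}:  v_{4} + v_{5} + v_{8} = 0  ⇒ sig = (3; —)
  P={1,3,5}:  v_{1} + v_{3} + v_{5} = v_{6}  ⇒ sig = (3; 1)
  P={2,3,9}:  v_{2} + v_{3} + v_{9} = v_{7}  ⇒ sig = (3; 1)
  P={4,6,8}:  v_{4} + v_{6} + v_{8} = v_{1} + v_{3}  ⇒ sig = (3; 1,1)
  P={2,6,9}:  v_{2} + v_{6} + v_{9} = 2·v_{5}  ⇒ sig = (3; 2)

Sorted signature multiset PRS(X):
    |P|=2: 2 collections, coeffs (1), (1,2)
    |P|=3: 5 collections, coeffs (), (1), (1), (1,1), (2)


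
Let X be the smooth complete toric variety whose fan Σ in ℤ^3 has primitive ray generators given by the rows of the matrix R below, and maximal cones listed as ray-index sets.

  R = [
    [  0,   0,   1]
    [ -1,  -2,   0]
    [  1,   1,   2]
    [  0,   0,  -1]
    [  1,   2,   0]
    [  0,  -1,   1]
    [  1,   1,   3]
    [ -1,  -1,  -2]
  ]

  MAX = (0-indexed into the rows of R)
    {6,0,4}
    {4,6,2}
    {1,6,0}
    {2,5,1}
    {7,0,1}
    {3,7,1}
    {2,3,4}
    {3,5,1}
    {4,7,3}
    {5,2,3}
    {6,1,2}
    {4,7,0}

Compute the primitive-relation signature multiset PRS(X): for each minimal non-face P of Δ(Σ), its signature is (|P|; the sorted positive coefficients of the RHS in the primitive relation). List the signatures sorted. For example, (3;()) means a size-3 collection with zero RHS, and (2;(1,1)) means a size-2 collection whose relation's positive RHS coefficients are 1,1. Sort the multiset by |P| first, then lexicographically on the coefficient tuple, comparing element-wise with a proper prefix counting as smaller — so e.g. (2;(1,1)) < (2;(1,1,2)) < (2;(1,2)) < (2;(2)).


Primitive collections (11):

  P={0,3}:  v_{0} + v_{3} = 0 ; sig = (2;())
  P={1,4}:  v_{1} + v_{4} = 0 ; sig = (2;())
  P={2,7}:  v_{2} + v_{7} = 0 ; sig = (2;())
  P={0,2}:  v_{0} + v_{2} = v_{6} ; sig = (2;(1))
  P={3,6}:  v_{3} + v_{6} = v_{2} ; sig = (2;(1))
  P={6,7}:  v_{6} + v_{7} = v_{0} ; sig = (2;(1))
  P={0,5}:  v_{0} + v_{5} = v_{1} + v_{2} ; sig = (2;(1,1))
  P={4,5}:  v_{4} + v_{5} = v_{2} + v_{3} ; sig = (2;(1,1))
  P={5,7}:  v_{5} + v_{7} = v_{1} + v_{3} ; sig = (2;(1,1))
  P={5,6}:  v_{5} + v_{6} = v_{1} + 2·v_{2} ; sig = (2;(1,2))
  P={1,2,3}:  v_{1} + v_{2} + v_{3} = v_{5} ; sig = (3;(1))

Signatures (|P|; sorted positive RHS coefficients), sorted:
    (2;())
    (2;())
    (2;())
    (2;(1))
    (2;(1))
    (2;(1))
    (2;(1,1))
    (2;(1,1))
    (2;(1,1))
    (2;(1,2))
    (3;(1))


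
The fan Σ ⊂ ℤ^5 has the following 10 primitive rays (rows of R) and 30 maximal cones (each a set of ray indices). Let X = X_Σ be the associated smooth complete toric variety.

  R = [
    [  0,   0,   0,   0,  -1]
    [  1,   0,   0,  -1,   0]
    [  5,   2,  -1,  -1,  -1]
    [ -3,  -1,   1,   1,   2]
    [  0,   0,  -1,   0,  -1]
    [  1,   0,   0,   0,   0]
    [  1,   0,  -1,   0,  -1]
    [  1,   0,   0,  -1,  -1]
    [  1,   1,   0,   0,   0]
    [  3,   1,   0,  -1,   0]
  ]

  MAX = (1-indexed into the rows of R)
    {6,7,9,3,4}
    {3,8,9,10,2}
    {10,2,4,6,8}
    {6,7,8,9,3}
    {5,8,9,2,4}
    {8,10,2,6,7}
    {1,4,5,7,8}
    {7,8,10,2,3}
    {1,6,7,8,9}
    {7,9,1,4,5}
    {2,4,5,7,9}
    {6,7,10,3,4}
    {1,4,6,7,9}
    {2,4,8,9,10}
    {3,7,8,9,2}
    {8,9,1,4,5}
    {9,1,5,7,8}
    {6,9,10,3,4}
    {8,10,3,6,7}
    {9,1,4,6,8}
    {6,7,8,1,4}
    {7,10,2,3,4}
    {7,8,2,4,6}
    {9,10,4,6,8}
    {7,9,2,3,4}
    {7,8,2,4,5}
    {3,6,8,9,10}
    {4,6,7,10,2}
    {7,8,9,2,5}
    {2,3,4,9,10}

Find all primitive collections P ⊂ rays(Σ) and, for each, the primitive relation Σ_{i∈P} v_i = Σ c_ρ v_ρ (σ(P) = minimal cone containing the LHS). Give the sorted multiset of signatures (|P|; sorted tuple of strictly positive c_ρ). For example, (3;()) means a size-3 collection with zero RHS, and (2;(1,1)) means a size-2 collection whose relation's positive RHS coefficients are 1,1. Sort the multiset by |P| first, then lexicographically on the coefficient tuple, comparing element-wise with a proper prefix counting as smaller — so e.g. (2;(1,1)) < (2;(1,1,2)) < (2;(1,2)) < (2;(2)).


12 minimal non-faces of Δ(Σ) (on 10 rays):

  {1,2}:  v_{1} + v_{2} = v_{8} ; sig = (2;(1))
  {5,6}:  v_{5} + v_{6} = v_{7} ; sig = (2;(1))
  {1,10}:  v_{1} + v_{10} = v_{6} + v_{8} + v_{9} ; sig = (2;(1,1,1))
  {5,10}:  v_{5} + v_{10} = v_{2} + v_{7} + v_{9} ; sig = (2;(1,1,1))
  {1,3}:  v_{1} + v_{3} = v_{6} + v_{7} + v_{8} + 2·v_{9} ; sig = (2;(1,1,1,2))
  {3,5}:  v_{3} + v_{5} = v_{2} + 2·v_{7} + 2·v_{9} ; sig = (2;(1,2,2))
  {2,6,9}:  v_{2} + v_{6} + v_{9} = v_{10} ; sig = (3;(1))
  {3,4,8}:  v_{3} + v_{4} + v_{8} = v_{10} ; sig = (3;(1))
  {7,9,10}:  v_{7} + v_{9} + v_{10} = v_{3} ; sig = (3;(1))
  {2,3,6}:  v_{2} + v_{3} + v_{6} = v_{7} + 2·v_{10} ; sig = (3;(1,2))
  {4,7,8,9}:  v_{4} + v_{7} + v_{8} + v_{9} = 0 ; sig = (4;())
  {4,7,8,10}:  v_{4} + v_{7} + v_{8} + v_{10} = v_{2} + v_{6} ; sig = (4;(1,1))

so the primitive-relation signature multiset is
{ (2;(1)) ×2,  (2;(1,1,1)) ×2,  (2;(1,1,1,2)),  (2;(1,2,2)),  (3;(1)) ×3,  (3;(1,2)),  (4;()),  (4;(1,1)) }


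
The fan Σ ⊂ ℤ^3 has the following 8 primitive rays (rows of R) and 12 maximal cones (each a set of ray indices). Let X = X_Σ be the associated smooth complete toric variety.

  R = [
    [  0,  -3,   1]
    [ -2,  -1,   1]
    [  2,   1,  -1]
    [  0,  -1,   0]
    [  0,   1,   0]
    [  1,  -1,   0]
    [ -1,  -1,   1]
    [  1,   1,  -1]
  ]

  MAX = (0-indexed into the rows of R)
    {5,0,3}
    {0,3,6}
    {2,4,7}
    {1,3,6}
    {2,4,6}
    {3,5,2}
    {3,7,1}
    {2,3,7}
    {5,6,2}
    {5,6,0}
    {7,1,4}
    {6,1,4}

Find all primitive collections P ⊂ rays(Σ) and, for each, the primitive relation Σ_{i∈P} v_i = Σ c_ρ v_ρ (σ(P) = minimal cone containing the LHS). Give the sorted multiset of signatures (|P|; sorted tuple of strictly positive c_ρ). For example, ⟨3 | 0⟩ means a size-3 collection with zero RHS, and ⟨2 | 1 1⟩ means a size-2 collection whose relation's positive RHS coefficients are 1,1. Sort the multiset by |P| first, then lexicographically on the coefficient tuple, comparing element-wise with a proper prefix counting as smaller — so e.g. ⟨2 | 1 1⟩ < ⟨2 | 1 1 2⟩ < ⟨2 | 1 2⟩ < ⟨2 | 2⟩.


Minimal non-faces — 12 found among 8 rays, 12 max cones:

  P={1,2}:  v_{1} + v_{2} = 0  →  sig = ⟨2 | 0⟩
  P={3,4}:  v_{3} + v_{4} = 0  →  sig = ⟨2 | 0⟩
  P={6,7}:  v_{6} + v_{7} = 0  →  sig = ⟨2 | 0⟩
  P={0,4}:  v_{0} + v_{4} = v_{5} + v_{6}  →  sig = ⟨2 | 1 1⟩
  P={0,7}:  v_{0} + v_{7} = v_{3} + v_{5}  →  sig = ⟨2 | 1 1⟩
  P={1,5}:  v_{1} + v_{5} = v_{3} + v_{6}  →  sig = ⟨2 | 1 1⟩
  P={4,5}:  v_{4} + v_{5} = v_{2} + v_{6}  →  sig = ⟨2 | 1 1⟩
  P={5,7}:  v_{5} + v_{7} = v_{2} + v_{3}  →  sig = ⟨2 | 1 1⟩
  P={0,2}:  v_{0} + v_{2} = 2·v_{5}  →  sig = ⟨2 | 2⟩
  P={0,1}:  v_{0} + v_{1} = 2·v_{3} + 2·v_{6}  →  sig = ⟨2 | 2 2⟩
  P={2,3,6}:  v_{2} + v_{3} + v_{6} = v_{5}  →  sig = ⟨3 | 1⟩
  P={3,5,6}:  v_{3} + v_{5} + v_{6} = v_{0}  →  sig = ⟨3 | 1⟩

so the primitive-relation signature multiset is
[⟨2 | 0⟩, ⟨2 | 0⟩, ⟨2 | 0⟩, ⟨2 | 1 1⟩, ⟨2 | 1 1⟩, ⟨2 | 1 1⟩, ⟨2 | 1 1⟩, ⟨2 | 1 1⟩, ⟨2 | 2⟩, ⟨2 | 2 2⟩, ⟨3 | 1⟩, ⟨3 | 1⟩]


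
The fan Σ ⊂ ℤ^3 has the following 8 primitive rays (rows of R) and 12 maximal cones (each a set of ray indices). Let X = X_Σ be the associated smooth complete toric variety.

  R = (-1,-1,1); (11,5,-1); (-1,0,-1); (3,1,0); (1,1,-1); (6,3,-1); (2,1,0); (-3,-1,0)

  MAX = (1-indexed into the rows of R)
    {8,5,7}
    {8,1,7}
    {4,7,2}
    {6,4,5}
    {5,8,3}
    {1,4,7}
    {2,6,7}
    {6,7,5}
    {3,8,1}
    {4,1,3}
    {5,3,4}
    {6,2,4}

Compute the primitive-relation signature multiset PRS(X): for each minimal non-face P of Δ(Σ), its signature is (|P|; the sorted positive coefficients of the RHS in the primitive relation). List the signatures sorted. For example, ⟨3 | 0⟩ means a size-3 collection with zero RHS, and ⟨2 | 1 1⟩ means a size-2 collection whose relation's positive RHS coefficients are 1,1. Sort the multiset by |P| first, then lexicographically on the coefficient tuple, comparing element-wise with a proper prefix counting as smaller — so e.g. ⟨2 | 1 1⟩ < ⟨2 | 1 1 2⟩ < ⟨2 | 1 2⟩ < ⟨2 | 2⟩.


Primitive collections (12):

  • {1,5}:  v_{1} + v_{5} = 0  ⟹  sig = ⟨2 | 0⟩
  • {4,8}:  v_{4} + v_{8} = 0  ⟹  sig = ⟨2 | 0⟩
  • {3,7}:  v_{3} + v_{7} = v_{5}  ⟹  sig = ⟨2 | 1⟩
  • {1,6}:  v_{1} + v_{6} = v_{4} + v_{7}  ⟹  sig = ⟨2 | 1 1⟩
  • {2,8}:  v_{2} + v_{8} = v_{6} + v_{7}  ⟹  sig = ⟨2 | 1 1⟩
  • {6,8}:  v_{6} + v_{8} = v_{5} + v_{7}  ⟹  sig = ⟨2 | 1 1⟩
  • {2,3}:  v_{2} + v_{3} = v_{4} + v_{5} + v_{6}  ⟹  sig = ⟨2 | 1 1 1⟩
  • {3,6}:  v_{3} + v_{6} = v_{4} + 2·v_{5}  ⟹  sig = ⟨2 | 1 2⟩
  • {2,5}:  v_{2} + v_{5} = 2·v_{6}  ⟹  sig = ⟨2 | 2⟩
  • {1,2}:  v_{1} + v_{2} = 2·v_{4} + 2·v_{7}  ⟹  sig = ⟨2 | 2 2⟩
  • {4,5,7}:  v_{4} + v_{5} + v_{7} = v_{6}  ⟹  sig = ⟨3 | 1⟩
  • {4,6,7}:  v_{4} + v_{6} + v_{7} = v_{2}  ⟹  sig = ⟨3 | 1⟩

so the primitive-relation signature multiset is
    ⟨2 | 0⟩
    ⟨2 | 0⟩
    ⟨2 | 1⟩
    ⟨2 | 1 1⟩
    ⟨2 | 1 1⟩
    ⟨2 | 1 1⟩
    ⟨2 | 1 1 1⟩
    ⟨2 | 1 2⟩
    ⟨2 | 2⟩
    ⟨2 | 2 2⟩
    ⟨3 | 1⟩
    ⟨3 | 1⟩


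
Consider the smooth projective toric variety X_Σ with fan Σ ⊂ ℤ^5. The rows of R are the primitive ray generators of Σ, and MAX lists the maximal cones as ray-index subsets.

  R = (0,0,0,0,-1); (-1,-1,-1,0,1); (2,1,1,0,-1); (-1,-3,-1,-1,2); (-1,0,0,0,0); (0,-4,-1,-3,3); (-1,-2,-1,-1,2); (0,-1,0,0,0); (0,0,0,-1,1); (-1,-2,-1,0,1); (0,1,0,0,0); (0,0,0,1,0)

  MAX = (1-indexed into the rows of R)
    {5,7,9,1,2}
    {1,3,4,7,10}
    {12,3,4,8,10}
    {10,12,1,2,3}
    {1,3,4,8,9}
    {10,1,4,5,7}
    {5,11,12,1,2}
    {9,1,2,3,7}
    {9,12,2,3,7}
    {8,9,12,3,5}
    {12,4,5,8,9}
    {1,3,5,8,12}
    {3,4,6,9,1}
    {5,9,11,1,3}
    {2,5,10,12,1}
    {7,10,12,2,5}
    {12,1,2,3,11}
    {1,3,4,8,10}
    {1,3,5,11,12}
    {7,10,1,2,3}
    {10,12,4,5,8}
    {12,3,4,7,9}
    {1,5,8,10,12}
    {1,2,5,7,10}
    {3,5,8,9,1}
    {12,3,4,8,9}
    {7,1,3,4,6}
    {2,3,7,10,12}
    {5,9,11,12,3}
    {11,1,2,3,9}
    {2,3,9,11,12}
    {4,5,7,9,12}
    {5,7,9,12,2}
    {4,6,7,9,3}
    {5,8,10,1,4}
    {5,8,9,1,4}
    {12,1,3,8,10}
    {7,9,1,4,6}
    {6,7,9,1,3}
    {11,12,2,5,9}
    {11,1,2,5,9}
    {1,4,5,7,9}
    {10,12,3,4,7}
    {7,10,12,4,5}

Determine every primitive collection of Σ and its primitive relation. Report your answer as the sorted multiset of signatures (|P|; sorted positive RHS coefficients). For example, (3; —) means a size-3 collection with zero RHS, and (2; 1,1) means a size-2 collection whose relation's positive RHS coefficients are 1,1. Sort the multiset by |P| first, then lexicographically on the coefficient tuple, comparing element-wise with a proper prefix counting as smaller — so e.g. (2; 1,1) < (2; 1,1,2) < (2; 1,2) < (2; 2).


22 collections generate NE(X_Σ); each relation:

  P={8,11}:  v_{8} + v_{11} = 0  ⟹  sig = (2; —)
  P={2,8}:  v_{2} + v_{8} = v_{10}  ⟹  sig = (2; 1)
  P={4,11}:  v_{4} + v_{11} = v_{7}  ⟹  sig = (2; 1)
  P={7,8}:  v_{7} + v_{8} = v_{4}  ⟹  sig = (2; 1)
  P={9,10}:  v_{9} + v_{10} = v_{7}  ⟹  sig = (2; 1)
  P={10,11}:  v_{10} + v_{11} = v_{2}  ⟹  sig = (2; 1)
  P={2,4}:  v_{2} + v_{4} = v_{7} + v_{10}  ⟹  sig = (2; 1,1)
  P={7,11}:  v_{7} + v_{11} = v_{2} + v_{9}  ⟹  sig = (2; 1,1)
  P={6,12}:  v_{6} + v_{12} = v_{3} + v_{4} + v_{7}  ⟹  sig = (2; 1,1,1)
  P={5,6}:  v_{5} + v_{6} = v_{1} + v_{4} + v_{8} + 2·v_{9}  ⟹  sig = (2; 1,1,1,2)
  P={6,8}:  v_{6} + v_{8} = v_{1} + v_{3} + 2·v_{4} + v_{9}  ⟹  sig = (2; 1,1,1,2)
  P={6,10}:  v_{6} + v_{10} = v_{1} + v_{3} + v_{4} + 2·v_{7}  ⟹  sig = (2; 1,1,1,2)
  P={6,11}:  v_{6} + v_{11} = v_{1} + v_{3} + 2·v_{7} + v_{9}  ⟹  sig = (2; 1,1,1,2)
  P={2,6}:  v_{2} + v_{6} = v_{1} + v_{3} + 3·v_{7}  ⟹  sig = (2; 1,1,3)
  P={1,9,12}:  v_{1} + v_{9} + v_{12} = 0  ⟹  sig = (3; —)
  P={2,3,5}:  v_{2} + v_{3} + v_{5} = 0  ⟹  sig = (3; —)
  P={1,7,12}:  v_{1} + v_{7} + v_{12} = v_{10}  ⟹  sig = (3; 1)
  P={3,5,10}:  v_{3} + v_{5} + v_{10} = v_{8}  ⟹  sig = (3; 1)
  P={1,4,12}:  v_{1} + v_{4} + v_{12} = v_{8} + v_{10}  ⟹  sig = (3; 1,1)
  P={3,5,7}:  v_{3} + v_{5} + v_{7} = v_{8} + v_{9}  ⟹  sig = (3; 1,1)
  P={3,4,5}:  v_{3} + v_{4} + v_{5} = 2·v_{8} + v_{9}  ⟹  sig = (3; 1,2)
  P={1,3,4,7,9}:  v_{1} + v_{3} + v_{4} + v_{7} + v_{9} = v_{6}  ⟹  sig = (5; 1)

so the primitive-relation signature multiset is
    |P|=2: 14 collections, coeffs (), (1), (1), (1), (1), (1), (1,1), (1,1), (1,1,1), (1,1,1,2), (1,1,1,2), (1,1,1,2), (1,1,1,2), (1,1,3)
    |P|=3: 7 collections, coeffs (), (), (1), (1), (1,1), (1,1), (1,2)
    |P|=5: 1 collection, coeffs (1)
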